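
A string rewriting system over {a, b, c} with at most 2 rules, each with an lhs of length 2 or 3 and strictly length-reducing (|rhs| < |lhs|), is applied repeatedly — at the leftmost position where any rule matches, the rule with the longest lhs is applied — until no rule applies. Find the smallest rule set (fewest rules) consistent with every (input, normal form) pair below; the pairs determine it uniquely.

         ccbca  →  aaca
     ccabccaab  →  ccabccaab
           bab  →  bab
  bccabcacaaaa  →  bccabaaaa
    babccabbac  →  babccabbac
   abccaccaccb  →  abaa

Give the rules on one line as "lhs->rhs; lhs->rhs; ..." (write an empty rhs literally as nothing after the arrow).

  | ccbca => aaca
  | ccabccaab
  | bab
  | bccabcacaaaa => bccabaaaa

cac->; ccb->aa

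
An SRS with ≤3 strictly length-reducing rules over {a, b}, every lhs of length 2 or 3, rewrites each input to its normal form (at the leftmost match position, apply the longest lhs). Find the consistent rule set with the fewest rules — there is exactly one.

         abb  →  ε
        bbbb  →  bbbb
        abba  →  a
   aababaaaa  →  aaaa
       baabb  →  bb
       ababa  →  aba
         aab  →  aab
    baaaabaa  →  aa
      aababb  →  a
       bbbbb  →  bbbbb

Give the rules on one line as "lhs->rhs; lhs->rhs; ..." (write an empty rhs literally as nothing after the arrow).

  | abb => ε
  | bbbb
  | abba => a
  | aababaaaa => aabaaaa => aaaa

abb->; baa->; bab->b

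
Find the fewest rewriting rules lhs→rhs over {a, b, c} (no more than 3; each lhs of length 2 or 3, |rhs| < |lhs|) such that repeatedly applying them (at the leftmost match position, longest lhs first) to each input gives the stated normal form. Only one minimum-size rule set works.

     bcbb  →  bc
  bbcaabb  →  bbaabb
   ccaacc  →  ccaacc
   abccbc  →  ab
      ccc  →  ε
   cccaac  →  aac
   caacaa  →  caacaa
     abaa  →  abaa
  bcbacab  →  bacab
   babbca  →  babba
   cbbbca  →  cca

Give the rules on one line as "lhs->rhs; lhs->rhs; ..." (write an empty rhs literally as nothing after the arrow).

  | bcbb => bcb => bc
  | bbcaabb => bbaabb
  | ccaacc
  | abccbc => abccc => ab

bca->ba; cb->c; ccc->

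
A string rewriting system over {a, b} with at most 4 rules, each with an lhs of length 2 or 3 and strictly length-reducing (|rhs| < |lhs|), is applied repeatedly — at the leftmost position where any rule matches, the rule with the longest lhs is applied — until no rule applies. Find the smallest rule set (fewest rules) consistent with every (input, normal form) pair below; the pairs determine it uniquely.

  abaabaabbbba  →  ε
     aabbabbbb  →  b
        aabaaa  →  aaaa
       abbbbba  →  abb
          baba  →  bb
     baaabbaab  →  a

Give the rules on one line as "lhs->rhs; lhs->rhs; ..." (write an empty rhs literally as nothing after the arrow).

aab->a; aba->; ba->b; bbb->

  | abaabaabbbba => abaabbbba => abbbba => aba => ε
  | aabbabbbb => ababbbb => bbbb => b
  | aabaaa => aaaa
  | abbbbba => abba => abb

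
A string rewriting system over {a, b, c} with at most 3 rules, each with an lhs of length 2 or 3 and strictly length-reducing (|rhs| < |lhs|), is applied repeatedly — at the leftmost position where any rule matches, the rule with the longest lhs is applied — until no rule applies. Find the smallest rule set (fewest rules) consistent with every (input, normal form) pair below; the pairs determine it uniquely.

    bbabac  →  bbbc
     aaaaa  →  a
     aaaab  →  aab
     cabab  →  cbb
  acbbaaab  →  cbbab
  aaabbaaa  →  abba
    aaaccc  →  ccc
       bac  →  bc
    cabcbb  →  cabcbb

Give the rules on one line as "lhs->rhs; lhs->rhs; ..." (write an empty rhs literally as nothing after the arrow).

aaa->a; aba->b; ac->c

  | bbabac => bbbc
  | aaaaa => aaa => a
  | aaaab => aab
  | cabab => cbb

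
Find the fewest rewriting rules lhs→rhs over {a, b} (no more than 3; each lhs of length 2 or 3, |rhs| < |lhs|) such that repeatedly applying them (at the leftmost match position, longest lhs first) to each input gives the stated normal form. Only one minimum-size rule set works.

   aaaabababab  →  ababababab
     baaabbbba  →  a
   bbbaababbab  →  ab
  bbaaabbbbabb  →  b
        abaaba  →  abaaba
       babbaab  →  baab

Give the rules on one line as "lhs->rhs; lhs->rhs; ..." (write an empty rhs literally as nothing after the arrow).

aaa->ab; abb->bb; bb->

  | aaaabababab => ababababab
  | baaabbbba => babbbbba => bbbbbba => bbbba => bba => a
  | bbbaababbab => baababbab => baabbbab => babbbab => bbbbab => bbab => ab
  | bbaaabbbbabb => aaabbbbabb => abbbbbabb => bbbbbabb => bbbabb => babb => bbb => b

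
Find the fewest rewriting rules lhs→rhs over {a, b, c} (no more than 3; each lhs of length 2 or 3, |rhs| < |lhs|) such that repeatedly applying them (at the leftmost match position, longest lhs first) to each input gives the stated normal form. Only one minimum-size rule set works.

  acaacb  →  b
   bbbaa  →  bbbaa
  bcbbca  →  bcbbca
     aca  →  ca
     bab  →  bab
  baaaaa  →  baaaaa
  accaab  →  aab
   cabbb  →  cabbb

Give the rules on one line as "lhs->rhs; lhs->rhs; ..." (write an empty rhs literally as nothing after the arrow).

  | acaacb => caacb => cacb => ccb => b
  | bbbaa
  | bcbbca
  | aca => ca

ac->c; cc->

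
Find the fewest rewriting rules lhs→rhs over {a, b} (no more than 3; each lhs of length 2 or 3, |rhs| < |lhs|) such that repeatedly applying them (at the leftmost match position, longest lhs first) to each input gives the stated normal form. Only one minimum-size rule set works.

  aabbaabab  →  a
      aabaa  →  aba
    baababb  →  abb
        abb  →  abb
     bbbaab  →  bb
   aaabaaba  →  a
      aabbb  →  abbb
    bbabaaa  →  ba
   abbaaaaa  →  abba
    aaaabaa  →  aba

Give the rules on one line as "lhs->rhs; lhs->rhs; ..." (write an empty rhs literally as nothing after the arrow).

  | aabbaabab => abbaabab => abbabab => abab => a
  | aabaa => abaa => aba
  | baababb => bababb => abb
  | abb

aa->a; bab->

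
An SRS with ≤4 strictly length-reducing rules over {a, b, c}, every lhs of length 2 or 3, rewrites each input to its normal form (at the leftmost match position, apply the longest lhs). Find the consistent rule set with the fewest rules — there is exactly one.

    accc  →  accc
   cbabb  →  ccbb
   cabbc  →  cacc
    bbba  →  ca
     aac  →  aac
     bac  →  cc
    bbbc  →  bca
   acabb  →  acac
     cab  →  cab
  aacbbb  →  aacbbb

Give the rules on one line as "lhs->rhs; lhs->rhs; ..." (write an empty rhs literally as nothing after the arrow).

abb->ac; ba->c; bbc->ca

  | accc
  | cbabb => ccbb
  | cabbc => cacc
  | bbba => bbc => ca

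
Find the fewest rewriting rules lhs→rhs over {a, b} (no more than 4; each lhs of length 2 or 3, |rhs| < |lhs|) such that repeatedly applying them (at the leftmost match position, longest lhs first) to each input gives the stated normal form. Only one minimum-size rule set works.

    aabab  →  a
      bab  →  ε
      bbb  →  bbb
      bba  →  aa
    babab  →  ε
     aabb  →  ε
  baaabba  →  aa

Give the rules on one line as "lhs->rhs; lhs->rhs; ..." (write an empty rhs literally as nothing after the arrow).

ab->; ba->a; bba->aa

  | aabab => aab => a
  | bab => ab => ε
  | bbb
  | bba => aa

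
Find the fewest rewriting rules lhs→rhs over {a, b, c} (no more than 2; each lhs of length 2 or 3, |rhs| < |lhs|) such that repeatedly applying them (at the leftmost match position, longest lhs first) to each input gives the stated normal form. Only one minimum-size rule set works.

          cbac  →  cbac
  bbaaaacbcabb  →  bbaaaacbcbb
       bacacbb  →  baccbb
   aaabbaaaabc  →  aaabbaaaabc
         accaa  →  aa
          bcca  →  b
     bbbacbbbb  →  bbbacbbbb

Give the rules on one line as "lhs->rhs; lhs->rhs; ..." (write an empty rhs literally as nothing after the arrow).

  | cbac
  | bbaaaacbcabb => bbaaaacbcbb
  | bacacbb => baccbb
  | aaabbaaaabc

ca->c; cca->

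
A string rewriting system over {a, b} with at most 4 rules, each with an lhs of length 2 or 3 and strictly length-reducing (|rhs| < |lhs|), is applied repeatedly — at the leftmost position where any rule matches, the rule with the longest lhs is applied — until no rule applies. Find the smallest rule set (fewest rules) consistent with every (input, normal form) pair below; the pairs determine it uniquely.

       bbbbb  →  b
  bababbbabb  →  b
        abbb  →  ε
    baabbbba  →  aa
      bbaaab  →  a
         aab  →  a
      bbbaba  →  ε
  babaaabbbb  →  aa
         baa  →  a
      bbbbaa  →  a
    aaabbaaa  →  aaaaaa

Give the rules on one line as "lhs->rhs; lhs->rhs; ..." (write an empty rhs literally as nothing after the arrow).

  | bbbbb => bbbb => bbb => bb => b
  | bababbbabb => babbbabb => bbbabb => bbabb => babb => bb => b
  | abbb => ab => ε
  | baabbbba => abbbba => abba => aa

ab->; abb->a; ba->; bb->b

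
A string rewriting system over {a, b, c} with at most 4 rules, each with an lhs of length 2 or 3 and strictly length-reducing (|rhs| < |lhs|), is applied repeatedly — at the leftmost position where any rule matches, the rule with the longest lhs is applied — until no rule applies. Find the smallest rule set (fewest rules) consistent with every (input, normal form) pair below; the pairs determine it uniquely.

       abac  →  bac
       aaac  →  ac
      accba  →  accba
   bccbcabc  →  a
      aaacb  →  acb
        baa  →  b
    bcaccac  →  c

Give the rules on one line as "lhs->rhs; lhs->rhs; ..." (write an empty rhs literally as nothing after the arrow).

  | abac => bac
  | aaac => ac
  | accba
  | bccbcabc => cbcabc => cabc => abc => a

aa->; aba->ba; bc->; ca->a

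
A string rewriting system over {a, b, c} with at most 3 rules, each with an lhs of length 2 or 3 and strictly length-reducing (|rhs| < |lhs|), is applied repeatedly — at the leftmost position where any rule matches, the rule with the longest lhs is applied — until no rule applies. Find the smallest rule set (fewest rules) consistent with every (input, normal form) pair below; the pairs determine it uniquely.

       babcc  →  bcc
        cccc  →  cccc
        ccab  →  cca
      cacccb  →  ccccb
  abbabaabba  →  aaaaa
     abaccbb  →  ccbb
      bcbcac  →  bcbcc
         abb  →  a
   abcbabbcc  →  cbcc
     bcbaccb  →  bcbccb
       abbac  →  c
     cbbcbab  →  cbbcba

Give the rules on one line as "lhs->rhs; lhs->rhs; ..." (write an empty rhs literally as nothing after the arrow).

ab->a; ac->c

  | babcc => bacc => bcc
  | cccc
  | ccab => cca
  | cacccb => ccccb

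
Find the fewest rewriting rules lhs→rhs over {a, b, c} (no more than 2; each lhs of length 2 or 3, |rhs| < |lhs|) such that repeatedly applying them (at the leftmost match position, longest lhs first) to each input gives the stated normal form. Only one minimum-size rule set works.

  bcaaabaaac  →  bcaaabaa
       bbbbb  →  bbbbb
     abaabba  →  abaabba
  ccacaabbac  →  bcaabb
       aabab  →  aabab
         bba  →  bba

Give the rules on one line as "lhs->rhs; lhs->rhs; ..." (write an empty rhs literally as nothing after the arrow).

  | bcaaabaaac => bcaaabaa
  | bbbbb
  | abaabba
  | ccacaabbac => bcaabbac => bcaabb

ac->; cca->b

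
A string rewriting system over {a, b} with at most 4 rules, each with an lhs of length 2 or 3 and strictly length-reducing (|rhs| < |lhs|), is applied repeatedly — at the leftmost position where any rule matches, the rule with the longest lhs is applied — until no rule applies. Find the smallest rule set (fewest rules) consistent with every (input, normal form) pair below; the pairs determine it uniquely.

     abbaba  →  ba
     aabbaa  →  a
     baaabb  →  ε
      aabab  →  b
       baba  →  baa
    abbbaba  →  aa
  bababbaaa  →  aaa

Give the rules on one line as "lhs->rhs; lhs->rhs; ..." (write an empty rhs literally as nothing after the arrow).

  | abbaba => bbaba => ba
  | aabbaa => abbaa => bbaa => a
  | baaabb => baabb => babb => bbb => ε
  | aabab => aaab => aab => ab => b

ab->b; aba->aa; bba->; bbb->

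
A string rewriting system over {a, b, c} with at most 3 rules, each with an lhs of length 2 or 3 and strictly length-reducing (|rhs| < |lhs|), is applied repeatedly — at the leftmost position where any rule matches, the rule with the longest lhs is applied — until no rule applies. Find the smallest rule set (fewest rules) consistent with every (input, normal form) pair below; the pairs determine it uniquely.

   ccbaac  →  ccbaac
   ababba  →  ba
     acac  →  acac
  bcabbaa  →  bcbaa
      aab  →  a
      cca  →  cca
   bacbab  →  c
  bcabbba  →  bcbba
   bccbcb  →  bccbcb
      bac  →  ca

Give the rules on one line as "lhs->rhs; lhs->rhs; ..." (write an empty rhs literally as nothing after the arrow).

  | ccbaac
  | ababba => abba => ba
  | acac
  | bcabbaa => bcbaa

ab->; bac->ca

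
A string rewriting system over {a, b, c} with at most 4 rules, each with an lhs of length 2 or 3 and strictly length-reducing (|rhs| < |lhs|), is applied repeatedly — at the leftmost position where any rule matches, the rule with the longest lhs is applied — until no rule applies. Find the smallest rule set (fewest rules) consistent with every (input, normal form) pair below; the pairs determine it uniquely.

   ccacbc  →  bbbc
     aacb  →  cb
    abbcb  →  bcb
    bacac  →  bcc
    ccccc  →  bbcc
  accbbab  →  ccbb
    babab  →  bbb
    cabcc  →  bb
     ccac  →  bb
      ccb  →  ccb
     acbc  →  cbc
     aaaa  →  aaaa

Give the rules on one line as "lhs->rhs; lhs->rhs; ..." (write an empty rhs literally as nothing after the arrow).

  | ccacbc => cccbc => bbbc
  | aacb => acb => cb
  | abbcb => bcb
  | bacac => bcac => bcc

ab->; aba->b; ac->c; ccc->bb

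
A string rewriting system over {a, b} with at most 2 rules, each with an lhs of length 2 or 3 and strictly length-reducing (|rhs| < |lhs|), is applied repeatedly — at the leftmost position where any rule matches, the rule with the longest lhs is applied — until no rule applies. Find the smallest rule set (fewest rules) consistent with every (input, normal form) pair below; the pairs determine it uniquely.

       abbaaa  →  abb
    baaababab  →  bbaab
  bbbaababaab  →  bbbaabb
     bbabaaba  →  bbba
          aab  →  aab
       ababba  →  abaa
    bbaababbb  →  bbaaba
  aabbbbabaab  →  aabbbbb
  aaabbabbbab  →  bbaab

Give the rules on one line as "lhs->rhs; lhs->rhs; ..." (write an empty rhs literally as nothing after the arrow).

  | abbaaa => abb
  | baaababab => bbabab => bbaab
  | bbbaababaab => bbbaabaaab => bbbaabb
  | bbabaaba => bbaaaba => bbba

aaa->; bab->ba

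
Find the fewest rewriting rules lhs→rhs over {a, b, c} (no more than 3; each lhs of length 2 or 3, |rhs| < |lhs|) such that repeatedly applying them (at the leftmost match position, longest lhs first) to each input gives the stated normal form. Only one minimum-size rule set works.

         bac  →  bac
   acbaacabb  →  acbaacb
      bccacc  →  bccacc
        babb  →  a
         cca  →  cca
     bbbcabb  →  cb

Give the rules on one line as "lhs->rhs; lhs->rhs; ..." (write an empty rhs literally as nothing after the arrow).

  | bac
  | acbaacabb => acbaacb
  | bccacc
  | babb => bb => a

ab->; bb->a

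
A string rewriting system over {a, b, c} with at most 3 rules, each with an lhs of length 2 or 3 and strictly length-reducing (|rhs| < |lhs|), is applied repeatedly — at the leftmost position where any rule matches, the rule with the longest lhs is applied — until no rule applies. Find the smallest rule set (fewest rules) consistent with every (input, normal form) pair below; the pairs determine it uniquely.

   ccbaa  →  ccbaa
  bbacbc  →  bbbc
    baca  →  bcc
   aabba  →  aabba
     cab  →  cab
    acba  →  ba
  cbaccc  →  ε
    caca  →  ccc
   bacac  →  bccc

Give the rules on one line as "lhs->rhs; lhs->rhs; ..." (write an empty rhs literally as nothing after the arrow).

  | ccbaa
  | bbacbc => bbbc
  | baca => bcc
  | aabba

ac->; aca->cc; cbc->a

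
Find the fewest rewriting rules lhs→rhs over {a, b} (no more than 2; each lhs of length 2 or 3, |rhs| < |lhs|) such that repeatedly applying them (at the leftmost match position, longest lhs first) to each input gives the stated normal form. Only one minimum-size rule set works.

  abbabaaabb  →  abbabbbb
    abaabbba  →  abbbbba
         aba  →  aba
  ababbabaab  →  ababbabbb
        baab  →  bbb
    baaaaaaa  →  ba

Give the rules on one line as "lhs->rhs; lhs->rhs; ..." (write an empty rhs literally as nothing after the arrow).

aa->a; aab->bb

  | abbabaaabb => abbabaabb => abbabbbb
  | abaabbba => abbbbba
  | aba
  | ababbabaab => ababbabbb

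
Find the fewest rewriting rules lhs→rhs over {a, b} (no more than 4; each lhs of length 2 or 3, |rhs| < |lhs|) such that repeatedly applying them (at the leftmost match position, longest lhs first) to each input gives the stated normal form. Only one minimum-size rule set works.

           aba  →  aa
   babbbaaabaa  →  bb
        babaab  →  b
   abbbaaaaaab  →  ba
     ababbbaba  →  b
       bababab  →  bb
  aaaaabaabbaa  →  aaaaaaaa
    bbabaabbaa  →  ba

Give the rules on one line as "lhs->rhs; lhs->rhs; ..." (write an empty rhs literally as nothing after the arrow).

  | aba => aa
  | babbbaaabaa => bbbaaabaa => baaaabaa => baabaa => bbaa => bb
  | babaab => baaab => bab => b
  | abbbaaaaaab => bbaaaaaab => bbaaaab => bbaab => bbb => ba

ab->; aba->aa; baa->b; bbb->ba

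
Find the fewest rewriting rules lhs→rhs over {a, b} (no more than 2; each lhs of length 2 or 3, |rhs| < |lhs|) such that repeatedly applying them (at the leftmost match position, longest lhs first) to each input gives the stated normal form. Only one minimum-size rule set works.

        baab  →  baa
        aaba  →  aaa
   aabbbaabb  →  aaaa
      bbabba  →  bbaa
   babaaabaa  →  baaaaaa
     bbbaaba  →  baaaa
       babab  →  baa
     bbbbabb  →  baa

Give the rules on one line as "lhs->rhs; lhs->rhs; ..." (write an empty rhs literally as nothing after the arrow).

ab->a; bbb->ba

  | baab => baa
  | aaba => aaa
  | aabbbaabb => aabbaabb => aabaabb => aaaabb => aaaab => aaaa
  | bbabba => bbaba => bbaa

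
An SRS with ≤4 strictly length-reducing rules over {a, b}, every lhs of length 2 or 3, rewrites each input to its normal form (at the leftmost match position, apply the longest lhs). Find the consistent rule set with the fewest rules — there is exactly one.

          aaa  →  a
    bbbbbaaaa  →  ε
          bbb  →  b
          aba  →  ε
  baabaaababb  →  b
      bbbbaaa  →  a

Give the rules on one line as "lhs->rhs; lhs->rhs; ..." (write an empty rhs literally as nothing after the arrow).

aa->; ba->a; bb->b

  | aaa => a
  | bbbbbaaaa => bbbbaaaa => bbbaaaa => bbaaaa => baaaa => aaaa => aa => ε
  | bbb => bb => b
  | aba => aa => ε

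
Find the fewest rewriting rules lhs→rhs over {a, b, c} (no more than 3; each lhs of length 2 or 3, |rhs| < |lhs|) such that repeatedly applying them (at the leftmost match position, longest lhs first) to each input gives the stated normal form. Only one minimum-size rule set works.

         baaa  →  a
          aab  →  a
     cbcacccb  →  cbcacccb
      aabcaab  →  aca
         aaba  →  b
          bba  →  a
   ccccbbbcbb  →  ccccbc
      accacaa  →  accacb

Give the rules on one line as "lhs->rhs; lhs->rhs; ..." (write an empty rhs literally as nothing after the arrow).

aa->b; aab->a; bb->

  | baaa => bba => a
  | aab => a
  | cbcacccb
  | aabcaab => acaab => aca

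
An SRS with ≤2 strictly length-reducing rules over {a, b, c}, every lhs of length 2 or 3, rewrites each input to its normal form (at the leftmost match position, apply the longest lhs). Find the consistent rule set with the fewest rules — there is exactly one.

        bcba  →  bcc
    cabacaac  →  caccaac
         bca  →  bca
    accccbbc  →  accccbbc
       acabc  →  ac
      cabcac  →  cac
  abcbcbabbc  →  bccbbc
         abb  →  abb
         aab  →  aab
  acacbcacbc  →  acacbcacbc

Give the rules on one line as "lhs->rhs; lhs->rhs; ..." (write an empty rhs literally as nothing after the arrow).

  | bcba => bcc
  | cabacaac => caccaac
  | bca
  | accccbbc

abc->; ba->c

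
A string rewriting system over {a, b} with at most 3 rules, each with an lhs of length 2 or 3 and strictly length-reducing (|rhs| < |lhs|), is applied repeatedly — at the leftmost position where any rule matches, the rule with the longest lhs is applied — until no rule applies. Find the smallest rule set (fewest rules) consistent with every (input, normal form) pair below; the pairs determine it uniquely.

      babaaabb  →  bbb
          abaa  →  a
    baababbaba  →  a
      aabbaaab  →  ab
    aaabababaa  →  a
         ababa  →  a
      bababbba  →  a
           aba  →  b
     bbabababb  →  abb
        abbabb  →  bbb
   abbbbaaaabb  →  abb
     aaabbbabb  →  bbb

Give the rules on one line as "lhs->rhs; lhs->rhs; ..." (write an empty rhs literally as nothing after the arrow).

  | babaaabb => abaaabb => aaaabb => baabb => aabb => bbb
  | abaa => aaa => ba => a
  | baababbaba => aababbaba => bbabbaba => babbaba => abbaba => ababa => aaba => bba => ba => a
  | aabbaaab => bbbaaab => bbaaab => baaab => aaab => bab => ab

aa->b; ba->a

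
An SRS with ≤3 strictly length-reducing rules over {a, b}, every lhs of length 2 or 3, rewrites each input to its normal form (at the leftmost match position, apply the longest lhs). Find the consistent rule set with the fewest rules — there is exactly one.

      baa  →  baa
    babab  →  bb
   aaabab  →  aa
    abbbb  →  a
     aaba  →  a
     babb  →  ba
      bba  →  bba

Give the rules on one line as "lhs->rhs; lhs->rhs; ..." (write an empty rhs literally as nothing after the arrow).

  | baa
  | babab => bb
  | aaabab => aab => aa
  | abbbb => abbb => abb => ab => a

ab->a; aba->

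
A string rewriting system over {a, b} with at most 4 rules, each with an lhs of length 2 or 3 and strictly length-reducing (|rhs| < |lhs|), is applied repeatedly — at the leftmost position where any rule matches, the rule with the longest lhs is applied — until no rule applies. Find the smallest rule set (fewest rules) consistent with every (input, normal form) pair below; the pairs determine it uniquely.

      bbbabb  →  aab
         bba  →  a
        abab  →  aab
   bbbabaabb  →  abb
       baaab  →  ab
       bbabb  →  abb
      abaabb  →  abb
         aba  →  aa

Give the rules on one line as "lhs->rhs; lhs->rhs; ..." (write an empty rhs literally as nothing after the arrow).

  | bbbabb => aaabb => bbbb => aab
  | bba => ba => a
  | abab => aab
  | bbbabaabb => aaabaabb => bbbaabb => aaaabb => bbabb => babb => abb

aaa->bb; ba->a; baa->; bbb->aa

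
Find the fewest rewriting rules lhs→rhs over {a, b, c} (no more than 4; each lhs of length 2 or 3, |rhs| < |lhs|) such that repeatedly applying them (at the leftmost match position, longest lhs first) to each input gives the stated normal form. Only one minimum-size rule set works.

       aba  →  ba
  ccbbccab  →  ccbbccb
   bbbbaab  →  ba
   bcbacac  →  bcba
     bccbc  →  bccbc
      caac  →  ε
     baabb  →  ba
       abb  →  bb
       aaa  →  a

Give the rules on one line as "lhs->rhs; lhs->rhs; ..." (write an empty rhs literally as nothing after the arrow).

aa->a; ab->b; bbb->ba; cac->

  | aba => ba
  | ccbbccab => ccbbccb
  | bbbbaab => babaab => bbaab => bbab => bbb => ba
  | bcbacac => bcba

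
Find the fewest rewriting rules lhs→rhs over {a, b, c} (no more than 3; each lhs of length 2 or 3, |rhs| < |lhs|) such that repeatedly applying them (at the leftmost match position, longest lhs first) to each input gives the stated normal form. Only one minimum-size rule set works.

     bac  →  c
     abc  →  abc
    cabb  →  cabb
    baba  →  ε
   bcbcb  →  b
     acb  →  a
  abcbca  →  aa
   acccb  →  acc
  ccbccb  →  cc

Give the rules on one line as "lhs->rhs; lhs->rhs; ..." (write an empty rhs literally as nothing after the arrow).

ba->; bca->a; cb->

  | bac => c
  | abc
  | cabb
  | baba => ba => ε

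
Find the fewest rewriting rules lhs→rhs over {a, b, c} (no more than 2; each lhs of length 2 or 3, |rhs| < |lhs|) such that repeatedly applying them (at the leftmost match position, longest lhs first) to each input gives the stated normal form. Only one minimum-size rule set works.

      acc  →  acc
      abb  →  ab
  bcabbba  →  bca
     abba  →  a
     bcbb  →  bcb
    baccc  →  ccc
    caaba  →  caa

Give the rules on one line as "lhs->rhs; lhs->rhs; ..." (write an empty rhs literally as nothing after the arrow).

ba->; bb->b

  | acc
  | abb => ab
  | bcabbba => bcabba => bcaba => bca
  | abba => aba => a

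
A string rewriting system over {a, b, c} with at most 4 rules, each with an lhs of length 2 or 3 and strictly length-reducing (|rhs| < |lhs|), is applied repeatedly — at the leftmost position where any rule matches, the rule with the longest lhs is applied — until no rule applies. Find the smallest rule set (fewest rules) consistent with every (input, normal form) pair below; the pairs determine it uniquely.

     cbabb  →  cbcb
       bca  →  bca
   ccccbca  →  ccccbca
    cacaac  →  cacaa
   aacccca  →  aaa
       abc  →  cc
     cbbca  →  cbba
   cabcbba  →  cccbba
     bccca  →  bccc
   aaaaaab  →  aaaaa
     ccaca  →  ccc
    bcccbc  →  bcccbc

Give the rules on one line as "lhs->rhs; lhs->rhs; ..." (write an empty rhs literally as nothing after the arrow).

aac->aa; ab->c; bbc->bb; cca->cc

  | cbabb => cbcb
  | bca
  | ccccbca
  | cacaac => cacaa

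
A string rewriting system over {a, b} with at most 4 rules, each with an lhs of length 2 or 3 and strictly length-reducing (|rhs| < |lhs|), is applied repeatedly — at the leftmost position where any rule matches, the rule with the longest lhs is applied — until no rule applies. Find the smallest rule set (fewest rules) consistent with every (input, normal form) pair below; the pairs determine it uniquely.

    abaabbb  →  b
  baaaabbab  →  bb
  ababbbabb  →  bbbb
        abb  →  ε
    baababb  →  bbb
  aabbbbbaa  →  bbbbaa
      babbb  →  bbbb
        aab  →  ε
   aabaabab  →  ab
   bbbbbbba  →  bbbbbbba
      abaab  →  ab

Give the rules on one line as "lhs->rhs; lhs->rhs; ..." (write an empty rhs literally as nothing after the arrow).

aab->; abb->; bab->bb

  | abaabbb => abbb => b
  | baaaabbab => baabab => bab => bb
  | ababbbabb => abbbbabb => bbabb => bbbb
  | abb => ε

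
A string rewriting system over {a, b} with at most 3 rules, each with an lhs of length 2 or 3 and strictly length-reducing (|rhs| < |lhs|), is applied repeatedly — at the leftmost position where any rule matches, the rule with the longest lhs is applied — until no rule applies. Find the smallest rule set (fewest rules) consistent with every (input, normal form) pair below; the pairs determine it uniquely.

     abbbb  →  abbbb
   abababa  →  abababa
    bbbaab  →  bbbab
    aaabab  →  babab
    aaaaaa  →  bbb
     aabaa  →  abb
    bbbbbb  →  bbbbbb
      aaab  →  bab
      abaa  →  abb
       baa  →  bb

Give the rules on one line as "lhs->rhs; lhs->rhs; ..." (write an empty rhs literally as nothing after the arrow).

aa->b; aab->ab

  | abbbb
  | abababa
  | bbbaab => bbbab
  | aaabab => babab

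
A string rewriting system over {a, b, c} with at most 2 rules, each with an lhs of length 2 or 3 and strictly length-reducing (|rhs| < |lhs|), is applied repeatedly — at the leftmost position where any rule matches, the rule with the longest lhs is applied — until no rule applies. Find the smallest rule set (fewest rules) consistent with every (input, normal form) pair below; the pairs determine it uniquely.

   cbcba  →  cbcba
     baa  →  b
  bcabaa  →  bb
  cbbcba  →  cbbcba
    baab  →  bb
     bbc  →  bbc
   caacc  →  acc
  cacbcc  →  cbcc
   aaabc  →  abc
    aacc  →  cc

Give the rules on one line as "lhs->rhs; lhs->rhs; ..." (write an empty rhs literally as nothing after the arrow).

aa->; ca->

  | cbcba
  | baa => b
  | bcabaa => bbaa => bb
  | cbbcba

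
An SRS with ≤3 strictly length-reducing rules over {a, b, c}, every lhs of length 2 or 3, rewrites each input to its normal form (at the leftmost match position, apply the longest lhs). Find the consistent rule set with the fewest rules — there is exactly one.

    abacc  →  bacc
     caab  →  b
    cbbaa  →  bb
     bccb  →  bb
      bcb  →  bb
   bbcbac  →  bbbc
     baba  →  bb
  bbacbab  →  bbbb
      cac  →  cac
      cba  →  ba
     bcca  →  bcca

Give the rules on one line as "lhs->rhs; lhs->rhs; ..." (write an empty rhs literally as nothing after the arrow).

  | abacc => bacc
  | caab => cab => cb => b
  | cbbaa => bbaa => bba => bb
  | bccb => bcb => bb

ab->b; bba->bb; cb->b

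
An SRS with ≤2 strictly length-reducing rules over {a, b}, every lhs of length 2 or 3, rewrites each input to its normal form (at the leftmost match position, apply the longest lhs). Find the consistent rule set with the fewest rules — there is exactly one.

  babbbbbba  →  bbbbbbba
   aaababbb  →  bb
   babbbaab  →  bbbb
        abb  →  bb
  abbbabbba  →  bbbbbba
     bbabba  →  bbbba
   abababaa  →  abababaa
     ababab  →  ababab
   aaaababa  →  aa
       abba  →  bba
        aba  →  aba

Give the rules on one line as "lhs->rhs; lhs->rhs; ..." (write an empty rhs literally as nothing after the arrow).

aab->; abb->bb

  | babbbbbba => bbbbbbba
  | aaababbb => aabbb => bb
  | babbbaab => bbbbaab => bbbb
  | abb => bb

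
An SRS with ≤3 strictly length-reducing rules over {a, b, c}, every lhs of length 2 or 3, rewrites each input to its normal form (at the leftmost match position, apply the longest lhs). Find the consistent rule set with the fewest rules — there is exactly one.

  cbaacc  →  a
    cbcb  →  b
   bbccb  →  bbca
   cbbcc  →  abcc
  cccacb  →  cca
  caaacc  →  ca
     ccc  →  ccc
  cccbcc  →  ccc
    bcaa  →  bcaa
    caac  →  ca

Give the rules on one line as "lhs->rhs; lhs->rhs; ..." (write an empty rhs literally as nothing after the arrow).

  | cbaacc => aaacc => aac => a
  | cbcb => acb => b
  | bbccb => bbca
  | cbbcc => abcc

ac->; cb->a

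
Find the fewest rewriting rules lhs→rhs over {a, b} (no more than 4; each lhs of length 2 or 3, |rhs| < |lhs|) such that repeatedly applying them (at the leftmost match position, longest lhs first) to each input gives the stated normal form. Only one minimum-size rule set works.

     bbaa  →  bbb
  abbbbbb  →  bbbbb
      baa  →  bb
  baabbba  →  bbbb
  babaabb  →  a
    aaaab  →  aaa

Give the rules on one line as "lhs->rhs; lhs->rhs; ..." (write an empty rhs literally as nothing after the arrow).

  | bbaa => bbb
  | abbbbbb => bbbbb
  | baa => bb
  | baabbba => bbbbba => bbbb

ab->; ba->; baa->bb; bab->a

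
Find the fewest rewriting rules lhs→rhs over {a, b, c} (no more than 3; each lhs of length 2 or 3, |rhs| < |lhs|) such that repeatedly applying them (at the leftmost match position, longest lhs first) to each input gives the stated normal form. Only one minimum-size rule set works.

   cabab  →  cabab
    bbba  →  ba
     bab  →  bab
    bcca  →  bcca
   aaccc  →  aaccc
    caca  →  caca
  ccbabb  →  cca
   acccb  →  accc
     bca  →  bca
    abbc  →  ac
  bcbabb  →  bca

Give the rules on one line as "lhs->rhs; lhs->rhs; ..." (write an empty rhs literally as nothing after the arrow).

  | cabab
  | bbba => ba
  | bab
  | bcca

bb->; cb->c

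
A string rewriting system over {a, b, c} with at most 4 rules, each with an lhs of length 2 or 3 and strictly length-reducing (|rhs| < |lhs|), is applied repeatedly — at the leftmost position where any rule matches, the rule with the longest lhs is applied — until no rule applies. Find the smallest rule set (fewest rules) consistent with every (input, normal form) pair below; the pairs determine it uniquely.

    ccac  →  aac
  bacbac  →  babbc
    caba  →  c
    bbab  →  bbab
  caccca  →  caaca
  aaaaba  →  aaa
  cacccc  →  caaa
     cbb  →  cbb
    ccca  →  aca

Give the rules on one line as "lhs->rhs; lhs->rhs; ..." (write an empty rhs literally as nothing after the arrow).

aba->; cba->bb; cc->a

  | ccac => aac
  | bacbac => babbc
  | caba => c
  | bbab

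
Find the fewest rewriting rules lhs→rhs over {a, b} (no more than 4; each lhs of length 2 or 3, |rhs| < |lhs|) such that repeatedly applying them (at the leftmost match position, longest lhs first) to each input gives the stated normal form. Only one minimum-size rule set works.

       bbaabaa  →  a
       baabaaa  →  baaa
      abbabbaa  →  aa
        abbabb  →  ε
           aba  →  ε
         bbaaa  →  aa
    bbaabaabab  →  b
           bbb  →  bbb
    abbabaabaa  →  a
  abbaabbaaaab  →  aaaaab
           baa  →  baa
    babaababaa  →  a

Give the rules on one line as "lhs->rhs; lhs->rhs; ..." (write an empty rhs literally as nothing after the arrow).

  | bbaabaa => abaa => a
  | baabaaa => baaa
  | abbabbaa => abbaa => aa
  | abbabb => abb => ε

aba->; abb->; bba->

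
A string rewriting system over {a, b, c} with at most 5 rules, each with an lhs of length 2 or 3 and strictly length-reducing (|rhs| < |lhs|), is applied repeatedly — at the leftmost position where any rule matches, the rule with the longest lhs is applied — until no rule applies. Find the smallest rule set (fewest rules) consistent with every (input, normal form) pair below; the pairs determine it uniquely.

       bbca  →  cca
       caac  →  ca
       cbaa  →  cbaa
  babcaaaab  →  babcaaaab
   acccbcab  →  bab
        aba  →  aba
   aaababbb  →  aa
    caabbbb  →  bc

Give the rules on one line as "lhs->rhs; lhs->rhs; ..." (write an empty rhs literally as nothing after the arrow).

  | bbca => cca
  | caac => ca
  | cbaa
  | babcaaaab

ac->; bb->c; cac->bc; ccb->ba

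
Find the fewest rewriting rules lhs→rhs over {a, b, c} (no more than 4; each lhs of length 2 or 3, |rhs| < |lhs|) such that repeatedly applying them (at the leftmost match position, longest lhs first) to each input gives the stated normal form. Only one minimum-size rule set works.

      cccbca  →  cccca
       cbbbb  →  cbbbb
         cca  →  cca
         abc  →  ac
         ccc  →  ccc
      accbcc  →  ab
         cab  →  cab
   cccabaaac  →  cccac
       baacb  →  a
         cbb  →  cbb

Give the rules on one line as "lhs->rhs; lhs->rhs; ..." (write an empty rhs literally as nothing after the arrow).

  | cccbca => cccca
  | cbbbb
  | cca
  | abc => ac

acc->ab; ba->b; bc->c; bcb->a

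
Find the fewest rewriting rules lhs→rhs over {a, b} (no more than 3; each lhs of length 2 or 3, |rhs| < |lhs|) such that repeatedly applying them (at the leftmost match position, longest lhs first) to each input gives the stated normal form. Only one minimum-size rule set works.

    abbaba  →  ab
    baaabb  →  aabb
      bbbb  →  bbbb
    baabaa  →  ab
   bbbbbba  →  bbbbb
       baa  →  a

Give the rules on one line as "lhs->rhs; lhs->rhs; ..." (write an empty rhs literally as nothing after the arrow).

  | abbaba => abba => ab
  | baaabb => aabb
  | bbbb
  | baabaa => abaa => aba => ab

aba->ab; ba->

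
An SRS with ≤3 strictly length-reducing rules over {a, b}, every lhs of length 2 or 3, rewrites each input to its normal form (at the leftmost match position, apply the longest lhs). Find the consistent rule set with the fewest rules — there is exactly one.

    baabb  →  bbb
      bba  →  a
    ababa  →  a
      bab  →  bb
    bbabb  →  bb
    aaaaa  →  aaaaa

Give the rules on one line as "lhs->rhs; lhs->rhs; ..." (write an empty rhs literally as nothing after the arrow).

  | baabb => babb => bbb
  | bba => a
  | ababa => baba => bba => a
  | bab => bb

ab->b; bba->a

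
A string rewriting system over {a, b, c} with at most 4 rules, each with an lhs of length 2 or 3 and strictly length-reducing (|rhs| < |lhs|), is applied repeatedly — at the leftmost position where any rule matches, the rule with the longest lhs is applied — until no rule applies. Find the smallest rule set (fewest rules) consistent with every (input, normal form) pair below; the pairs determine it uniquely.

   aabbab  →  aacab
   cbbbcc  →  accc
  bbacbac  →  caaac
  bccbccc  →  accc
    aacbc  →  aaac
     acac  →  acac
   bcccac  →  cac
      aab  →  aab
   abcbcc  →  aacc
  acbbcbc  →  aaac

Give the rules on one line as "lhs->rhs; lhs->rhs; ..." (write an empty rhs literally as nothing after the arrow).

  | aabbab => aacab
  | cbbbcc => abbcc => accc
  | bbacbac => cacbac => caaac
  | bccbccc => bcbccc => cbccc => accc

bb->c; bc->c; bcc->bc; cb->a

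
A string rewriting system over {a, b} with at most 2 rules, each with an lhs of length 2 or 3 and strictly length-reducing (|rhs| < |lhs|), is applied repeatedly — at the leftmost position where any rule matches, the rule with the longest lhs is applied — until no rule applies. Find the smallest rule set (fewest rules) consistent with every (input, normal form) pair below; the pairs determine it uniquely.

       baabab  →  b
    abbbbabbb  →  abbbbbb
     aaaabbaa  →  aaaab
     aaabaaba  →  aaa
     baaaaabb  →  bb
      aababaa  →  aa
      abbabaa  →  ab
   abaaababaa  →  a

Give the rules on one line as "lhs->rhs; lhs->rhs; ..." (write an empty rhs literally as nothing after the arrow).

  | baabab => babab => bab => b
  | abbbbabbb => abbbbbb
  | aaaabbaa => aaaabba => aaaab
  | aaabaaba => aaababa => aaaba => aaa

ba->; baa->ba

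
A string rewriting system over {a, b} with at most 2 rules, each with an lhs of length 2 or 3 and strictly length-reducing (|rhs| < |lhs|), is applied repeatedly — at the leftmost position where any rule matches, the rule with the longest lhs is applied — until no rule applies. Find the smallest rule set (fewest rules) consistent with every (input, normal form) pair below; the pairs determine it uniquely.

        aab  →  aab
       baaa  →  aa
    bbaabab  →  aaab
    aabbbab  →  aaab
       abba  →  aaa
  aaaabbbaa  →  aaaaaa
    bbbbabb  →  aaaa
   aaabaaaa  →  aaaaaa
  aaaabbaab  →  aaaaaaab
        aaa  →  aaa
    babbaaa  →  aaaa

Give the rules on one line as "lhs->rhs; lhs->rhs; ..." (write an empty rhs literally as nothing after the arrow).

ba->; bb->a

  | aab
  | baaa => aa
  | bbaabab => aaabab => aaab
  | aabbbab => aaabab => aaab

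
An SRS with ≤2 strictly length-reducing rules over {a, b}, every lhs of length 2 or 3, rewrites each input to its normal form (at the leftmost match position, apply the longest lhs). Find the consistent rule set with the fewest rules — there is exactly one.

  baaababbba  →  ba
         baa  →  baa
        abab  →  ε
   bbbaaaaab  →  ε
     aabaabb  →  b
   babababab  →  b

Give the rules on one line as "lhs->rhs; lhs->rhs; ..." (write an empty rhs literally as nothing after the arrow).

  | baaababbba => baababbba => bababbba => bbabbba => abbba => bbba => ba
  | baa
  | abab => bab => bb => ε
  | bbbaaaaab => baaaaab => baaaab => baaab => baab => bab => bb => ε

ab->b; bb->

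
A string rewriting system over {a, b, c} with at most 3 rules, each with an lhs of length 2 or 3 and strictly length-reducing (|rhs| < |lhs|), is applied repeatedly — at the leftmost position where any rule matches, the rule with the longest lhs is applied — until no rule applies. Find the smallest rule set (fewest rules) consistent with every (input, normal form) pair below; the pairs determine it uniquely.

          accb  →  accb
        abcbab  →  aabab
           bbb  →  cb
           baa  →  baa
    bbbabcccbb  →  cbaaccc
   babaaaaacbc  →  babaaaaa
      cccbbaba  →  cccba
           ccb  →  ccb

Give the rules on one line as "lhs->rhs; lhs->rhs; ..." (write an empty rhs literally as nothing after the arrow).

bb->c; bc->a; ca->

  | accb
  | abcbab => aabab
  | bbb => cb
  | baa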